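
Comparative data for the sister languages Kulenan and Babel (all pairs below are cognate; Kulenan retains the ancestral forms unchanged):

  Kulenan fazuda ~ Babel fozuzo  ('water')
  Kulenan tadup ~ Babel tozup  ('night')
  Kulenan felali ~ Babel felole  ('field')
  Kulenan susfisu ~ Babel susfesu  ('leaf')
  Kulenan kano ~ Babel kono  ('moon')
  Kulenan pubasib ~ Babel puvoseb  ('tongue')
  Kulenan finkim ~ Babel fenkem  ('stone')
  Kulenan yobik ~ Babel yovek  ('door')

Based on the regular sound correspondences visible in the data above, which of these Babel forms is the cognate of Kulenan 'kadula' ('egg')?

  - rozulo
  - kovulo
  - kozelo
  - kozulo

kozulo

fazuda ~ fozuzo, tadup ~ tozup — Kulenan a corresponds to Babel o after a consonant, before a consonant other than r, m, n, p, b, f, v.
tadup ~ tozup — Kulenan d corresponds to Babel z between vowels (before a back vowel).
fazuda ~ fozuzo — Kulenan a corresponds to Babel o word-finally.
Applying these to Kulenan 'kadula':
  kadula → kodula   (a→o after a consonant, before a consonant other than r, m, n, p, b, f, v)
  kodula → kozula   (d→z between vowels (before a back vowel))
  kozula → kozulo   (a→o word-finally)
So the Babel cognate is 'kozulo'.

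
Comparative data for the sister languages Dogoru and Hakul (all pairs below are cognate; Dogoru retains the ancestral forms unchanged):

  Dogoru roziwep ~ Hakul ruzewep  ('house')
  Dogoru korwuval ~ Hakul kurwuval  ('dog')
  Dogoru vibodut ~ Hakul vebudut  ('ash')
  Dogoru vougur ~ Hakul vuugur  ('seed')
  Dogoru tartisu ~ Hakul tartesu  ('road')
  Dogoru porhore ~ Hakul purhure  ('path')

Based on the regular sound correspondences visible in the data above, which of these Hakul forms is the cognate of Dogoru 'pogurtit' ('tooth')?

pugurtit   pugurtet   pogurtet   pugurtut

roziwep ~ ruzewep, vibodut ~ vebudut — Dogoru o corresponds to Hakul u after a consonant, before a consonant other than r, m, n, p, b, f, v.
roziwep ~ ruzewep, tartisu ~ tartesu — Dogoru i corresponds to Hakul e after a consonant, before a consonant other than r, m, n, p, b, f, v.
Applying these to Dogoru 'pogurtit':
  pogurtit → pugurtit   (o→u after a consonant, before a consonant other than r, m, n, p, b, f, v)
  pugurtit → pugurtet   (i→e after a consonant, before a consonant other than r, m, n, p, b, f, v)
So the Hakul cognate is 'pugurtet'.

pugurtet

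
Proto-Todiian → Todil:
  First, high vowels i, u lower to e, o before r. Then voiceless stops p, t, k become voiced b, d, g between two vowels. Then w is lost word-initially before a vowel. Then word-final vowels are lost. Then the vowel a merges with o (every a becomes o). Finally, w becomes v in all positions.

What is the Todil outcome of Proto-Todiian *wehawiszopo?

Todil: *wehawiszopo > wehawiszobo > ehawiszobo > ehawiszob > ehowiszob > ehoviszob  (by intervocalic voicing, glide loss, apocope, vowel merger, unconditioned shift)

ehoviszob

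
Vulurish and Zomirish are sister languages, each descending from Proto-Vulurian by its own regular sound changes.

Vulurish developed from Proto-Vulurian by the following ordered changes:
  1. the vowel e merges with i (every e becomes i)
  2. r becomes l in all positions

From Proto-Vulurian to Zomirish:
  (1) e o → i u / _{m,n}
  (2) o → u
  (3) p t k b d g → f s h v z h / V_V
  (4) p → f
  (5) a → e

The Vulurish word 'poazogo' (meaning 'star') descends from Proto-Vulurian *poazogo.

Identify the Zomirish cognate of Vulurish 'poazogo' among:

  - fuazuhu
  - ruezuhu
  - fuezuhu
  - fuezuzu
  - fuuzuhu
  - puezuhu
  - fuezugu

fuezuhu

Zomirish: start from *poazogo.
  rule 1: no change — poazogo
  rule 2 (vowel merger): poazogo → puazugu
  rule 3 (intervocalic lenition): puazugu → puazuhu
  rule 4 (unconditioned shift): puazuhu → fuazuhu
  rule 5 (vowel merger): fuazuhu → fuezuhu
  ⇒ Zomirish fuezuhu
Among the options, 'fuezuhu' alone shows every Zomirish change applied in order.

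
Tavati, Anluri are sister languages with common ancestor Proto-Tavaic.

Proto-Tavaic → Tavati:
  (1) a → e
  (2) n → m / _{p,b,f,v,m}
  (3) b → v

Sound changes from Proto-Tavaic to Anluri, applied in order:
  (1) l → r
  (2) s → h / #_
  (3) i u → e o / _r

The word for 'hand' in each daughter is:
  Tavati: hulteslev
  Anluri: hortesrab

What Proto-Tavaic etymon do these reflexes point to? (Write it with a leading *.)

Position 7: Tavati has l, Anluri has r. Tavati preserves l here (none of its changes turn any other segment into l), so the proto-segment is *l.
Position 9: Tavati has v, Anluri has b. Anluri preserves b here (none of its changes turn any other segment into b), so the proto-segment is *b.
Position 2: Tavati has u, Anluri has o. Tavati preserves u here (none of its changes turn any other segment into u), so the proto-segment is *u.
Continuing position by position gives *hulteslab; check it forward:
Tavati: *hulteslab > hultesleb > hulteslev  (by vowel merger, unconditioned shift)
Anluri: *hulteslab > hurtesrab > hortesrab  (by unconditioned shift, pre-rhotic lowering)
*hulteslab is the unique common source.

*hulteslab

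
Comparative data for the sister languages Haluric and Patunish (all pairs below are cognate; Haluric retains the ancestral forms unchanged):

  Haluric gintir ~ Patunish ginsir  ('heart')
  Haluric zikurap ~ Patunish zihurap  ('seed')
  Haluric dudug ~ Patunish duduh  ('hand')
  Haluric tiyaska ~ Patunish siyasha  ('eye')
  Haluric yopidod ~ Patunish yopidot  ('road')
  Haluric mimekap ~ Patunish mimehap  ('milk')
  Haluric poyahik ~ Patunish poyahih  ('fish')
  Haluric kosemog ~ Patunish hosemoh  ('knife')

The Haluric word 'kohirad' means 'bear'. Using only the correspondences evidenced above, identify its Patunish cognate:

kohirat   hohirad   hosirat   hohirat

hohirat

kosemog ~ hosemoh — Haluric k corresponds to Patunish h word-initially before a back vowel.
yopidod ~ yopidot — Haluric d corresponds to Patunish t word-finally.
Applying these to Haluric 'kohirad':
  kohirad → hohirad   (k→h word-initially before a back vowel)
  hohirad → hohirat   (d→t word-finally)
So the Patunish cognate is 'hohirat'.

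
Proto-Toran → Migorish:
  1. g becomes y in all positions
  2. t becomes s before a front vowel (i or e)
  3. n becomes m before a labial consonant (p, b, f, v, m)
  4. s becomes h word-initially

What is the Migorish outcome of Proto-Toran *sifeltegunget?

Migorish: *sifeltegunget
  sifeltegunget → sifelteyunyet   [unconditioned shift]
  sifelteyunyet → sifelseyunyet   [palatalisation]
  sifelseyunyet (rule 3 does not apply)
  sifelseyunyet → hifelseyunyet   [debuccalisation]
  giving Migorish hifelseyunyet.

hifelseyunyet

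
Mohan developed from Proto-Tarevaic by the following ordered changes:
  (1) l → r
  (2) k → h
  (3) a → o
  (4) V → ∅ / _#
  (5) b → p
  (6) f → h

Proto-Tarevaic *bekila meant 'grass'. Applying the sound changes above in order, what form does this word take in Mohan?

pehir

Mohan: start from *bekila.
  rule 1 (unconditioned shift): bekila → bekira
  rule 2 (unconditioned shift): bekira → behira
  rule 3 (vowel merger): behira → behiro
  rule 4 (apocope): behiro → behir
  rule 5 (unconditioned shift): behir → pehir
  rule 6: no change — pehir
  ⇒ Mohan pehir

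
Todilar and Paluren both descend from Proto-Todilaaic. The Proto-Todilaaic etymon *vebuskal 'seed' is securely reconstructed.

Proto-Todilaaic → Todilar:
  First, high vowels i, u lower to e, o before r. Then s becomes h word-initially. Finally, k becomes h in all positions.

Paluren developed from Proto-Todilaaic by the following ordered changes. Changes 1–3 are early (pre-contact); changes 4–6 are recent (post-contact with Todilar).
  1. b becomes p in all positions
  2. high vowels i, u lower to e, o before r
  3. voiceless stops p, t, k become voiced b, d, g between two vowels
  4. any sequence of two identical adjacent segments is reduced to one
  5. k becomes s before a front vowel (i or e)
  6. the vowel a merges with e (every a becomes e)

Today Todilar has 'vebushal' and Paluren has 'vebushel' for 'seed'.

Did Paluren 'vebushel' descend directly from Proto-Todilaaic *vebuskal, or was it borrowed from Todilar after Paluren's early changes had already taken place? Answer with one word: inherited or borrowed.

borrowed

If inherited, *vebuskal would pass through all of Paluren's changes:
Paluren: *vebuskal
  vebuskal → vepuskal   [unconditioned shift]
  vepuskal (rule 2 does not apply)
  vepuskal → vebuskal   [intervocalic voicing]
  vebuskal (rule 4 does not apply)
  vebuskal (rule 5 does not apply)
  vebuskal → vebuskel   [vowel merger]
  giving Paluren vebuskel.
If borrowed from Todilar 'vebushal' after the early changes, it would undergo only the recent ones:
  rule 4 (degemination): no change (vebushal)
  rule 5 (palatalisation): no change (vebushal)
  rule 6 (vowel merger): vebushal → vebushel
  ⇒ as a loan: vebushel
Paluren 'vebushel' matches the loan outcome 'vebushel', not the inherited 'vebuskel' — it skipped the early Paluren changes, so it was borrowed from Todilar.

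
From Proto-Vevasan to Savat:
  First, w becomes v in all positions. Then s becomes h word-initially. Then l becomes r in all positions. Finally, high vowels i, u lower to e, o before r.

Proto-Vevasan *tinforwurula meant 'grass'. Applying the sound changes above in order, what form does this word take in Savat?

Savat: *tinforwurula
  tinforwurula → tinforvurula   [unconditioned shift]
  tinforvurula (rule 2 does not apply)
  tinforvurula → tinforvurura   [unconditioned shift]
  tinforvurura → tinforvorora   [pre-rhotic lowering]
  giving Savat tinforvorora.

tinforvorora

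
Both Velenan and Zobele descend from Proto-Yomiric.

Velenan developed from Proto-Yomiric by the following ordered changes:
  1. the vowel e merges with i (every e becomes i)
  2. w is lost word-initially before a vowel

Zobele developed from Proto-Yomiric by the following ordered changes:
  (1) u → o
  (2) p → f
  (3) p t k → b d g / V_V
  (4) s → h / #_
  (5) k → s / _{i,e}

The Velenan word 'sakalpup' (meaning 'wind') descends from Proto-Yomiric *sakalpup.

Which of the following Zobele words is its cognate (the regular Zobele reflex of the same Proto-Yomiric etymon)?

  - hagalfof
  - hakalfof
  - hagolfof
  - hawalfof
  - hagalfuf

hagalfof

Zobele: start from *sakalpup.
  rule 1 (vowel merger): sakalpup → sakalpop
  rule 2 (unconditioned shift): sakalpop → sakalfof
  rule 3 (intervocalic voicing): sakalfof → sagalfof
  rule 4 (debuccalisation): sagalfof → hagalfof
  rule 5: no change — hagalfof
  ⇒ Zobele hagalfof
The other candidates each miss or misapply at least one Zobele change.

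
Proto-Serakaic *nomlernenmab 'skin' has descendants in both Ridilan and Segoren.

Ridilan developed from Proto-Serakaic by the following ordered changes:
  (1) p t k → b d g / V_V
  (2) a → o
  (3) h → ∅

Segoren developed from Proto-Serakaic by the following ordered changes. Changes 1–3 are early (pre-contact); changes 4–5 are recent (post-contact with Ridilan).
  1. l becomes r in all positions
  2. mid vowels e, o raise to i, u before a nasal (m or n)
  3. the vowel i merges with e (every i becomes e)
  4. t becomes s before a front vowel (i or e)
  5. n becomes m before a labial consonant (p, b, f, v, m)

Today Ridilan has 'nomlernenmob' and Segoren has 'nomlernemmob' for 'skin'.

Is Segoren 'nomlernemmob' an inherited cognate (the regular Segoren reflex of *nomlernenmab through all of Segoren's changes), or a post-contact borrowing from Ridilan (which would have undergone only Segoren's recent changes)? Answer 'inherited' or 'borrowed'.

If inherited, *nomlernenmab would pass through all of Segoren's changes:
Segoren: *nomlernenmab
  nomlernenmab → nomrernenmab   [unconditioned shift]
  nomrernenmab → numrerninmab   [pre-nasal raising]
  numrerninmab → numrernenmab   [vowel merger]
  numrernenmab (rule 4 does not apply)
  numrernenmab → numrernemmab   [nasal place assimilation]
  giving Segoren numrernemmab.
If borrowed from Ridilan 'nomlernenmob' after the early changes, it would undergo only the recent ones:
  rule 4 (palatalisation): no change (nomlernenmob)
  rule 5 (nasal place assimilation): nomlernenmob → nomlernemmob
  ⇒ as a loan: nomlernemmob
Segoren 'nomlernemmob' matches the loan outcome 'nomlernemmob', not the inherited 'numrernemmab' — it skipped the early Segoren changes, so it was borrowed from Ridilan.

borrowed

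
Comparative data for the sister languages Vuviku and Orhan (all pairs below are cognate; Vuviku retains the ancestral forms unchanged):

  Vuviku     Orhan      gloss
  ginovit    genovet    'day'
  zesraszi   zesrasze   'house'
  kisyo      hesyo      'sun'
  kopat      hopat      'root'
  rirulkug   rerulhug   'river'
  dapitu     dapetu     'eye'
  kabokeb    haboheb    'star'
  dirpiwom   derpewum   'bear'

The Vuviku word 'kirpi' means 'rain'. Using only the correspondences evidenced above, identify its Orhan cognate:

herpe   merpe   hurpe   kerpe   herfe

herpe

kisyo ~ hesyo — Vuviku k corresponds to Orhan h word-initially before a front vowel.
rirulkug ~ rerulhug, dirpiwom ~ derpewum — Vuviku i corresponds to Orhan e after a consonant, before r.
zesraszi ~ zesrasze — Vuviku i corresponds to Orhan e word-finally.
Applying these to Vuviku 'kirpi':
  kirpi → hirpi   (k→h word-initially before a front vowel)
  hirpi → herpi   (i→e after a consonant, before r)
  herpi → herpe   (i→e word-finally)
So the Orhan cognate is 'herpe'.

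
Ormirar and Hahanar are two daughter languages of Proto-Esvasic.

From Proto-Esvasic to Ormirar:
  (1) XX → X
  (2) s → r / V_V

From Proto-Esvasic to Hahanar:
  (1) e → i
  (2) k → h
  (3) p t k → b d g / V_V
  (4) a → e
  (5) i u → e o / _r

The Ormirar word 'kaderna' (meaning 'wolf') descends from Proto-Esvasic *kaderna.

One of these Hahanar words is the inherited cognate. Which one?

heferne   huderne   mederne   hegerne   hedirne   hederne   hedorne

Hahanar: *kaderna > kadirna > hadirna > hedirne > hederne  (by vowel merger, unconditioned shift, vowel merger, pre-rhotic lowering)
The other candidates each miss or misapply at least one Hahanar change.

hederne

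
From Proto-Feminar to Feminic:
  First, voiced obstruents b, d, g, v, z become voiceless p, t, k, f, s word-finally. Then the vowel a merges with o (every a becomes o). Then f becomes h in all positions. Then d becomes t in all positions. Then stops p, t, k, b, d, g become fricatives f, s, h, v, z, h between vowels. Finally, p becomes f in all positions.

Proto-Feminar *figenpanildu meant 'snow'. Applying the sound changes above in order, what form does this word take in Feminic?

hihenfoniltu

Feminic: *figenpanildu > figenponildu > higenponildu > higenponiltu > hihenponiltu > hihenfoniltu  (by vowel merger, unconditioned shift, unconditioned shift, intervocalic lenition, unconditioned shift)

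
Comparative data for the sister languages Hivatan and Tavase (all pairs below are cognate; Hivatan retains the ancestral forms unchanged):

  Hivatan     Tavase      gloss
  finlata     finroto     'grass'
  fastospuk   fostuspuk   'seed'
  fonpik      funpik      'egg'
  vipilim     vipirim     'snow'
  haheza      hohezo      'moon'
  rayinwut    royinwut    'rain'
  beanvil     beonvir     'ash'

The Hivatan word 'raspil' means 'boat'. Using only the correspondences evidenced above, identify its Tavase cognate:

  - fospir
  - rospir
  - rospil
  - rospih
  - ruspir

rospir

finlata ~ finroto, fastospuk ~ fostuspuk — Hivatan a corresponds to Tavase o after a consonant, before a consonant other than r, m, n, p, b, f, v.
beanvil ~ beonvir — Hivatan l corresponds to Tavase r word-finally.
Applying these to Hivatan 'raspil':
  raspil → rospil   (a→o after a consonant, before a consonant other than r, m, n, p, b, f, v)
  rospil → rospir   (l→r word-finally)
So the Tavase cognate is 'rospir'.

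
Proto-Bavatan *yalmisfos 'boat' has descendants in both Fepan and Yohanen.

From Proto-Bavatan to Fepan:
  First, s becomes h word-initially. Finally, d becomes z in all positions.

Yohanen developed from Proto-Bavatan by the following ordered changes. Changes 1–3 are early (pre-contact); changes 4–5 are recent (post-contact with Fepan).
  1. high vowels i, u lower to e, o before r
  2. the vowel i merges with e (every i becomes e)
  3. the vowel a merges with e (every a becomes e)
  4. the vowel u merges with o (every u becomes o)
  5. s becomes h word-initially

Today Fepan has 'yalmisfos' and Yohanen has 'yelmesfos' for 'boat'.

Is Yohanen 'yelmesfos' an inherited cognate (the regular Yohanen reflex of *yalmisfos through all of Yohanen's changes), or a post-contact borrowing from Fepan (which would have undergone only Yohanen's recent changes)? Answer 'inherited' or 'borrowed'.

If inherited, *yalmisfos would pass through all of Yohanen's changes:
Yohanen: *yalmisfos
  yalmisfos (rule 1 does not apply)
  yalmisfos → yalmesfos   [vowel merger]
  yalmesfos → yelmesfos   [vowel merger]
  yelmesfos (rule 4 does not apply)
  yelmesfos (rule 5 does not apply)
  giving Yohanen yelmesfos.
If borrowed from Fepan 'yalmisfos' after the early changes, it would undergo only the recent ones:
  rule 4 (vowel merger): no change (yalmisfos)
  rule 5 (debuccalisation): no change (yalmisfos)
  ⇒ as a loan: yalmisfos
Yohanen 'yelmesfos' matches the inherited outcome exactly, so it is an inherited cognate, not a loan.

inherited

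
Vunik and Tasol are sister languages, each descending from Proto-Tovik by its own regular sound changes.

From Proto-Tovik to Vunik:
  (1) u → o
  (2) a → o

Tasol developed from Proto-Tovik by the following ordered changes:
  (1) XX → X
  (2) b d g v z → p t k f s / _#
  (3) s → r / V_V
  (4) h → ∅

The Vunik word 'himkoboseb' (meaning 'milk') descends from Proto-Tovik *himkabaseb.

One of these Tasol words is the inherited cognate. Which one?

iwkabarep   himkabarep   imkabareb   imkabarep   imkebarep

imkabarep

Tasol: start from *himkabaseb.
  rule 1: no change — himkabaseb
  rule 2 (final devoicing): himkabaseb → himkabasep
  rule 3 (rhotacism): himkabasep → himkabarep
  rule 4 (h-loss): himkabarep → imkabarep
  ⇒ Tasol imkabarep
Among the options, 'imkabarep' alone shows every Tasol change applied in order.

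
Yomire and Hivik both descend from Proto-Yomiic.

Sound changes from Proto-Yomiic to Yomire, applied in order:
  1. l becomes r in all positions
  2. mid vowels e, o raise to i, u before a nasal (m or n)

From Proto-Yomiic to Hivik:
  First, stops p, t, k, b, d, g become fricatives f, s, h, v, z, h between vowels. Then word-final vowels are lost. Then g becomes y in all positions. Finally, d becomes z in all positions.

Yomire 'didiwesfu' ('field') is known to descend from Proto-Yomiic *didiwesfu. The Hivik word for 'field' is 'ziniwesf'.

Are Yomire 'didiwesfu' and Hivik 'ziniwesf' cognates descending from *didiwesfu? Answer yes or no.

no

Derive the expected Hivik reflex of *didiwesfu:
Hivik: *didiwesfu
  didiwesfu → diziwesfu   [intervocalic lenition]
  diziwesfu → diziwesf   [apocope]
  diziwesf (rule 3 does not apply)
  diziwesf → ziziwesf   [unconditioned shift]
  giving Hivik ziziwesf.
The regular Hivik reflex would be 'ziziwesf', but the attested form is 'ziniwesf'. The correspondence is irregular, so they are not cognates (the Hivik form has a different source).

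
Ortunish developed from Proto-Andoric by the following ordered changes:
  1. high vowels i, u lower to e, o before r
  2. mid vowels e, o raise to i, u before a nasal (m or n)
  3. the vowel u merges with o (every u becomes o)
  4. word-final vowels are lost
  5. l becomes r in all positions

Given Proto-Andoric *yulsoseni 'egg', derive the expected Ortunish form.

Ortunish: *yulsoseni > yulsosini > yolsosini > yolsosin > yorsosin  (by pre-nasal raising, vowel merger, apocope, unconditioned shift)

yorsosin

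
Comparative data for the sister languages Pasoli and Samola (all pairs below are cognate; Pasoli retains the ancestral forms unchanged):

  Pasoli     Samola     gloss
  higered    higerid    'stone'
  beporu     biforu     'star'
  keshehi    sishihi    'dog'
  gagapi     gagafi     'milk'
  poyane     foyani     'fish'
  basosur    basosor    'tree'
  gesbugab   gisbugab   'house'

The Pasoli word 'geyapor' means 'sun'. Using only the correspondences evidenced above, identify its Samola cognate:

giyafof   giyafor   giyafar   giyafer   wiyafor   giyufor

giyafor

higered ~ higerid, keshehi ~ sishihi — Pasoli e corresponds to Samola i after a consonant, before a consonant other than r, m, n, p, b, f, v.
beporu ~ biforu — Pasoli p corresponds to Samola f between vowels (before a back vowel).
Applying these to Pasoli 'geyapor':
  geyapor → giyapor   (e→i after a consonant, before a consonant other than r, m, n, p, b, f, v)
  giyapor → giyafor   (p→f between vowels (before a back vowel))
So the Samola cognate is 'giyafor'.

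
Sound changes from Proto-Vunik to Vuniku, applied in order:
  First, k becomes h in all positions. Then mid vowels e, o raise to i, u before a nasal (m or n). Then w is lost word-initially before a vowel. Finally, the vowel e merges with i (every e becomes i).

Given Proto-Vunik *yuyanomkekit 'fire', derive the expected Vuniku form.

Vuniku: start from *yuyanomkekit.
  rule 1 (unconditioned shift): yuyanomkekit → yuyanomhehit
  rule 2 (pre-nasal raising): yuyanomhehit → yuyanumhehit
  rule 3: no change — yuyanumhehit
  rule 4 (vowel merger): yuyanumhehit → yuyanumhihit
  ⇒ Vuniku yuyanumhihit

yuyanumhihit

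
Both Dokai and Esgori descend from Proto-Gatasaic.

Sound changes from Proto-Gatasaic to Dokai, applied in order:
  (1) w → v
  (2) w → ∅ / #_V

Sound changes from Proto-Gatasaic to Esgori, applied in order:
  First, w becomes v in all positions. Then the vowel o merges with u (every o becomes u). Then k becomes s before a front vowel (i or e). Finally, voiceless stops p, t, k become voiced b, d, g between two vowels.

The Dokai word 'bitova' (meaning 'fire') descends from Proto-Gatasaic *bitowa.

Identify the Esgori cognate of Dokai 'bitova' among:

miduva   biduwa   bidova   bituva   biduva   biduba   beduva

biduva

Esgori: *bitowa > bitova > bituva > biduva  (by unconditioned shift, vowel merger, intervocalic voicing)
The other candidates each miss or misapply at least one Esgori change.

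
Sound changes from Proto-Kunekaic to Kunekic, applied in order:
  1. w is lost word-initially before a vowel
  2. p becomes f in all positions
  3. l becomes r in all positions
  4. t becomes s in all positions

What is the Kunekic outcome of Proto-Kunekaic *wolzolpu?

Kunekic: *wolzolpu > olzolpu > olzolfu > orzorfu  (by glide loss, unconditioned shift, unconditioned shift)

orzorfu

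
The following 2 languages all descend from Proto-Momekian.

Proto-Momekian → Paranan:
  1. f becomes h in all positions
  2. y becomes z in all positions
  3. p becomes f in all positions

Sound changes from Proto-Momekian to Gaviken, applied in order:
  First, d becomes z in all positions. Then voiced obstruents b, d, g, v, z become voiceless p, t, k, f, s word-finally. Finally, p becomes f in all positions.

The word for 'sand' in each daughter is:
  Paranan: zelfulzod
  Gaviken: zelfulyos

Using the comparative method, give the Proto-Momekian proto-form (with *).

*zelpulyod

Position 4: Paranan has f, Gaviken has f. In Paranan, f can only continue *p, so the proto-segment is *p.
Position 7: Paranan has z, Gaviken has y. Gaviken preserves y here (none of its changes turn any other segment into y), so the proto-segment is *y.
Position 9: Paranan has d, Gaviken has s. Paranan preserves d here (none of its changes turn any other segment into d), so the proto-segment is *d.
The remaining positions agree across the daughters. Check the candidate against every language:
Paranan: start from *zelpulyod.
  rule 1: no change — zelpulyod
  rule 2 (unconditioned shift): zelpulyod → zelpulzod
  rule 3 (unconditioned shift): zelpulzod → zelfulzod
  ⇒ Paranan zelfulzod
Gaviken: start from *zelpulyod.
  rule 1 (unconditioned shift): zelpulyod → zelpulyoz
  rule 2 (final devoicing): zelpulyoz → zelpulyos
  rule 3 (unconditioned shift): zelpulyos → zelfulyos
  ⇒ Gaviken zelfulyos
*zelpulyod is the unique common source.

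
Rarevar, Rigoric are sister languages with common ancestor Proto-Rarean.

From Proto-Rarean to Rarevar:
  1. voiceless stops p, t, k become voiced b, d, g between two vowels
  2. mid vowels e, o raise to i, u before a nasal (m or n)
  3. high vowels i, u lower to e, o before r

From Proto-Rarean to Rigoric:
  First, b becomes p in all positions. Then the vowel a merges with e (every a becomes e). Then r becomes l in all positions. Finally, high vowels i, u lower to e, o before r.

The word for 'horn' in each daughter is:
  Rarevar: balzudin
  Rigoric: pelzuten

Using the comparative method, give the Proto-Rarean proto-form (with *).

Position 1: Rarevar has b, Rigoric has p. Taking the neighbouring segments as reconstructed: Rarevar b can only go back to *b; Rigoric p could go back to *p or *b — the one source consistent with every daughter is *b.
Position 7: Rarevar has i, Rigoric has e. Taking the neighbouring segments as reconstructed: Rarevar i could go back to *e or *i; Rigoric e could go back to *a or *e — the one source consistent with every daughter is *e.
Position 6: Rarevar has d, Rigoric has t. Rigoric preserves t here (none of its changes turn any other segment into t), so the proto-segment is *t.
This points to *balzuten. Verify forward in each daughter:
Rarevar: start from *balzuten.
  rule 1 (intervocalic voicing): balzuten → balzuden
  rule 2 (pre-nasal raising): balzuden → balzudin
  rule 3: no change — balzudin
  ⇒ Rarevar balzudin
Rigoric: *balzuten
  balzuten → palzuten   [unconditioned shift]
  palzuten → pelzuten   [vowel merger]
  pelzuten (rule 3 does not apply)
  pelzuten (rule 4 does not apply)
  giving Rigoric pelzuten.
Only *balzuten yields all of Rarevar balzudin, Rigoric pelzuten.

*balzuten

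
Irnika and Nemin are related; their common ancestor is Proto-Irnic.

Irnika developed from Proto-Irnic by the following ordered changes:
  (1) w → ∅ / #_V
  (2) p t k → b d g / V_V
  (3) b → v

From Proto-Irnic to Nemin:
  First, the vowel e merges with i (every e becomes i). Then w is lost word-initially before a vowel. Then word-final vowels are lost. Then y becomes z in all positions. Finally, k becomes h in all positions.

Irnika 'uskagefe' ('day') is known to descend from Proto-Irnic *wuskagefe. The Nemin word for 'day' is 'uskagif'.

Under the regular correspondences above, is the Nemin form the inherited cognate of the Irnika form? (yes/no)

Derive the expected Nemin reflex of *wuskagefe:
Nemin: *wuskagefe
  wuskagefe → wuskagifi   [vowel merger]
  wuskagifi → uskagifi   [glide loss]
  uskagifi → uskagif   [apocope]
  uskagif (rule 4 does not apply)
  uskagif → ushagif   [unconditioned shift]
  giving Nemin ushagif.
The regular Nemin reflex would be 'ushagif', but the attested form is 'uskagif'. The correspondence is irregular, so they are not cognates (the Nemin form has a different source).

no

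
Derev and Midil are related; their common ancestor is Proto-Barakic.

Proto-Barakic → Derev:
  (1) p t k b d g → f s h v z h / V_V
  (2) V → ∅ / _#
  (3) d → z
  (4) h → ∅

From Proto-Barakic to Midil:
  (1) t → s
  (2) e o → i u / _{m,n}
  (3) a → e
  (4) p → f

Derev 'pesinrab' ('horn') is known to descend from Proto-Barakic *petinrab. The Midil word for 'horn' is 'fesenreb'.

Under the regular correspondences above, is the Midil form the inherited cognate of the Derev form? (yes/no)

no

Derive the expected Midil reflex of *petinrab:
Midil: *petinrab > pesinrab > pesinreb > fesinreb  (by unconditioned shift, vowel merger, unconditioned shift)
The regular Midil reflex would be 'fesinreb', but the attested form is 'fesenreb'. The correspondence is irregular, so they are not cognates (the Midil form has a different source).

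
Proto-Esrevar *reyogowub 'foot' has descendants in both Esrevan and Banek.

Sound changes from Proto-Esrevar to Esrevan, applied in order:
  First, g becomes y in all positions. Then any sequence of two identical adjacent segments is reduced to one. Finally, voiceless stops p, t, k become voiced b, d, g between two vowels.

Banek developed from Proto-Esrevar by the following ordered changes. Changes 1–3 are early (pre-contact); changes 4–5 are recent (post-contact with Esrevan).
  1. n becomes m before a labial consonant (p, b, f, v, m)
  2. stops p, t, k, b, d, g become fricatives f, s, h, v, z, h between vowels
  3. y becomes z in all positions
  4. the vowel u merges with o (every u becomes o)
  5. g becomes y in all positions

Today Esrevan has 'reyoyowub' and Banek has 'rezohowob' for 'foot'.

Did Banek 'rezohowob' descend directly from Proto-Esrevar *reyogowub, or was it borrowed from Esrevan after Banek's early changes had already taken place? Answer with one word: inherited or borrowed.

If inherited, *reyogowub would pass through all of Banek's changes:
Banek: start from *reyogowub.
  rule 1: no change — reyogowub
  rule 2 (intervocalic lenition): reyogowub → reyohowub
  rule 3 (unconditioned shift): reyohowub → rezohowub
  rule 4 (vowel merger): rezohowub → rezohowob
  rule 5: no change — rezohowob
  ⇒ Banek rezohowob
If borrowed from Esrevan 'reyoyowub' after the early changes, it would undergo only the recent ones:
  rule 4 (vowel merger): reyoyowub → reyoyowob
  rule 5 (unconditioned shift): no change (reyoyowob)
  ⇒ as a loan: reyoyowob
Banek 'rezohowob' matches the inherited outcome exactly, so it is an inherited cognate, not a loan.

inherited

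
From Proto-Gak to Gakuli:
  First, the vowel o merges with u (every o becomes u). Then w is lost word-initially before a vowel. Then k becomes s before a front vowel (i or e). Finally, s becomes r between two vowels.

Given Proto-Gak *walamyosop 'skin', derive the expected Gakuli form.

Gakuli: *walamyosop
  walamyosop → walamyusup   [vowel merger]
  walamyusup → alamyusup   [glide loss]
  alamyusup (rule 3 does not apply)
  alamyusup → alamyurup   [rhotacism]
  giving Gakuli alamyurup.

alamyurup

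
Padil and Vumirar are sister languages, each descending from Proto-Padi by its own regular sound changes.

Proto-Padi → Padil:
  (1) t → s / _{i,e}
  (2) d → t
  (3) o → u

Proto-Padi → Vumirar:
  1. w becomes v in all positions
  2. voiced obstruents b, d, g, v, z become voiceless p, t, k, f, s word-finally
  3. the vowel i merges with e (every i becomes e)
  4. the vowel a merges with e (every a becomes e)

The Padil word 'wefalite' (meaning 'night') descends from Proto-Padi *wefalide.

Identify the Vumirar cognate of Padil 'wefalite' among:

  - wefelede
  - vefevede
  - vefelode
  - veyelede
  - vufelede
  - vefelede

Vumirar: *wefalide
  wefalide → vefalide   [unconditioned shift]
  vefalide (rule 2 does not apply)
  vefalide → vefalede   [vowel merger]
  vefalede → vefelede   [vowel merger]
  giving Vumirar vefelede.
Among the options, 'vefelede' alone shows every Vumirar change applied in order.

vefelede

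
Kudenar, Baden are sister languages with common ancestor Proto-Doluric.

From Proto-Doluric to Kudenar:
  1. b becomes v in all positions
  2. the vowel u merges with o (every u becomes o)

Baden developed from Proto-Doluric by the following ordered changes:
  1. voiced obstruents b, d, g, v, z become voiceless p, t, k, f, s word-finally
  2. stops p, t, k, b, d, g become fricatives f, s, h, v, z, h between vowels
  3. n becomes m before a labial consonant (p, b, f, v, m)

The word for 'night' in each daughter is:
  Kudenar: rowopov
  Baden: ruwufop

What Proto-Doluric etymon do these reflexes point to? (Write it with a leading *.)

*ruwupob

Position 4: Kudenar has o, Baden has u. Baden preserves u here (none of its changes turn any other segment into u), so the proto-segment is *u.
Position 5: Kudenar has p, Baden has f. Kudenar preserves p here (none of its changes turn any other segment into p), so the proto-segment is *p.
This points to *ruwupob. Verify forward in each daughter:
Kudenar: start from *ruwupob.
  rule 1 (unconditioned shift): ruwupob → ruwupov
  rule 2 (vowel merger): ruwupov → rowopov
  ⇒ Kudenar rowopov
Baden: *ruwupob
  ruwupob → ruwupop   [final devoicing]
  ruwupop → ruwufop   [intervocalic lenition]
  ruwufop (rule 3 does not apply)
  giving Baden ruwufop.
*ruwupob is the unique common source.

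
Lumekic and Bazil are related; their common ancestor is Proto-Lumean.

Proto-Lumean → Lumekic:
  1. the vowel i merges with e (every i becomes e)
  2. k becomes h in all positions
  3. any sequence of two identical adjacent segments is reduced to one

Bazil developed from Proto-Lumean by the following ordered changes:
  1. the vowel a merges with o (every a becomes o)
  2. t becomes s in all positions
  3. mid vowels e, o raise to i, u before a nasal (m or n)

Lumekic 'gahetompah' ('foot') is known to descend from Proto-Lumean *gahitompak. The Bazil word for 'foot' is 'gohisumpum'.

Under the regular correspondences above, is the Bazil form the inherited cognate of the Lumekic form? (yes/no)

no

Derive the expected Bazil reflex of *gahitompak:
Bazil: *gahitompak > gohitompok > gohisompok > gohisumpok  (by vowel merger, unconditioned shift, pre-nasal raising)
The regular Bazil reflex would be 'gohisumpok', but the attested form is 'gohisumpum'. The correspondence is irregular, so they are not cognates (the Bazil form has a different source).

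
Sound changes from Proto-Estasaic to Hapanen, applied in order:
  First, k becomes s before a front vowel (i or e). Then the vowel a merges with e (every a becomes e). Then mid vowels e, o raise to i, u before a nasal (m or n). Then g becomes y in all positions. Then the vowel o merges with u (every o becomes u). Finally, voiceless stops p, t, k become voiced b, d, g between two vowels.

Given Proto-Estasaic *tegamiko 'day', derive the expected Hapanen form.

teyimigu

Hapanen: *tegamiko
  tegamiko (rule 1 does not apply)
  tegamiko → tegemiko   [vowel merger]
  tegemiko → tegimiko   [pre-nasal raising]
  tegimiko → teyimiko   [unconditioned shift]
  teyimiko → teyimiku   [vowel merger]
  teyimiku → teyimigu   [intervocalic voicing]
  giving Hapanen teyimigu.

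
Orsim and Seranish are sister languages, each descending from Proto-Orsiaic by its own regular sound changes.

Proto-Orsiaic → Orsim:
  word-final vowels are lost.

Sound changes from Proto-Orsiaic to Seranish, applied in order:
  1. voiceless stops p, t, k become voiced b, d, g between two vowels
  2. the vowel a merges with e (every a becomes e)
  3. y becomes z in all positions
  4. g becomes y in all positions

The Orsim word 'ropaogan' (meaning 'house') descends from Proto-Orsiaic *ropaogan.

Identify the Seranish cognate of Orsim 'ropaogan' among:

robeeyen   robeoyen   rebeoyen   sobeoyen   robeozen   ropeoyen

Seranish: *ropaogan
  ropaogan → robaogan   [intervocalic voicing]
  robaogan → robeogen   [vowel merger]
  robeogen (rule 3 does not apply)
  robeogen → robeoyen   [unconditioned shift]
  giving Seranish robeoyen.

robeoyen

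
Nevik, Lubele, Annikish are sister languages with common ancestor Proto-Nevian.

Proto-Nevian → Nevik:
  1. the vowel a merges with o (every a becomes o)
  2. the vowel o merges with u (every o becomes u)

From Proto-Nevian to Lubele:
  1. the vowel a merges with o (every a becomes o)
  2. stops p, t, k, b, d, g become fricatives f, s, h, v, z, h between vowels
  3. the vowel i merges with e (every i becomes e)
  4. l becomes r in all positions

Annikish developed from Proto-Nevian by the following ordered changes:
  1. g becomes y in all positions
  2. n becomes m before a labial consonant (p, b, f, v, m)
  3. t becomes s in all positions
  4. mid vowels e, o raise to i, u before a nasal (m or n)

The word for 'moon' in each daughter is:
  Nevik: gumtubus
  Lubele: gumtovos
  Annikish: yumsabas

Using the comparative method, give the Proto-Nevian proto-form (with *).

Position 1: Nevik has g, Lubele has g, Annikish has y. Nevik preserves g here (none of its changes turn any other segment into g), so the proto-segment is *g.
Position 6: Nevik has b, Lubele has v, Annikish has b. Nevik preserves b here (none of its changes turn any other segment into b), so the proto-segment is *b.
Position 7: Nevik has u, Lubele has o, Annikish has a. Annikish preserves a here (none of its changes turn any other segment into a), so the proto-segment is *a.
This points to *gumtabas. Verify forward in each daughter:
Nevik: *gumtabas > gumtobos > gumtubus  (by vowel merger, vowel merger)
Lubele: *gumtabas > gumtobos > gumtovos  (by vowel merger, intervocalic lenition)
Annikish: *gumtabas > yumtabas > yumsabas  (by unconditioned shift, unconditioned shift)
No other proto-form is consistent with every reflex, so the reconstruction is *gumtabas.

*gumtabas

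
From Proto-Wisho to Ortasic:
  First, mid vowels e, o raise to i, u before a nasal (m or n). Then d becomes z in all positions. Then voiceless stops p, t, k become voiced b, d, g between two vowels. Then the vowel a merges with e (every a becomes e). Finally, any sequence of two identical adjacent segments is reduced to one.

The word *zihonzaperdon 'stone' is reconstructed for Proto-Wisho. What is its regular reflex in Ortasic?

Ortasic: start from *zihonzaperdon.
  rule 1 (pre-nasal raising): zihonzaperdon → zihunzaperdun
  rule 2 (unconditioned shift): zihunzaperdun → zihunzaperzun
  rule 3 (intervocalic voicing): zihunzaperzun → zihunzaberzun
  rule 4 (vowel merger): zihunzaberzun → zihunzeberzun
  rule 5: no change — zihunzeberzun
  ⇒ Ortasic zihunzeberzun

zihunzeberzun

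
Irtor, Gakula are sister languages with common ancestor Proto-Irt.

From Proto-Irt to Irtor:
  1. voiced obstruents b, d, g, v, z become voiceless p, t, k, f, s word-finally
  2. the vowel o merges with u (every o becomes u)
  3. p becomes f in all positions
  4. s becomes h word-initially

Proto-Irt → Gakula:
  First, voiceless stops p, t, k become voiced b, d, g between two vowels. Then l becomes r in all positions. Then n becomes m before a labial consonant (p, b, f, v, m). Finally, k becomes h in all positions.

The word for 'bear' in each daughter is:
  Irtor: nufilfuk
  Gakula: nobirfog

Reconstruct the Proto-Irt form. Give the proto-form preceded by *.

Position 7: Irtor has u, Gakula has o. Gakula preserves o here (none of its changes turn any other segment into o), so the proto-segment is *o.
Position 2: Irtor has u, Gakula has o. Gakula preserves o here (none of its changes turn any other segment into o), so the proto-segment is *o.
Position 8: Irtor has k, Gakula has g. Taking the neighbouring segments as reconstructed: Irtor k could go back to *k or *g; Gakula g can only go back to *g — the one source consistent with every daughter is *g.
Continuing position by position gives *nopilfog; check it forward:
Irtor: start from *nopilfog.
  rule 1 (final devoicing): nopilfog → nopilfok
  rule 2 (vowel merger): nopilfok → nupilfuk
  rule 3 (unconditioned shift): nupilfuk → nufilfuk
  rule 4: no change — nufilfuk
  ⇒ Irtor nufilfuk
Gakula: *nopilfog
  nopilfog → nobilfog   [intervocalic voicing]
  nobilfog → nobirfog   [unconditioned shift]
  nobirfog (rule 3 does not apply)
  nobirfog (rule 4 does not apply)
  giving Gakula nobirfog.
No other proto-form is consistent with every reflex, so the reconstruction is *nopilfog.

*nopilfog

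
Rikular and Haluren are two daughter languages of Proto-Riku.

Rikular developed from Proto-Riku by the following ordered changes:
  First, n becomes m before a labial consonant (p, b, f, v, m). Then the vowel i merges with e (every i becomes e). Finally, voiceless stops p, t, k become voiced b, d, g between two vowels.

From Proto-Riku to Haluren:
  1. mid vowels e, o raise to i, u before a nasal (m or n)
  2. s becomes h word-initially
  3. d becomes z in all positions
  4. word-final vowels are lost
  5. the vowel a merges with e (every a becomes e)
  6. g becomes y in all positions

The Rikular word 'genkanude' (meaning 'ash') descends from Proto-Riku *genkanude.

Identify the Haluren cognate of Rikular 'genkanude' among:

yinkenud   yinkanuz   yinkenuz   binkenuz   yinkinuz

yinkenuz

Haluren: start from *genkanude.
  rule 1 (pre-nasal raising): genkanude → ginkanude
  rule 2: no change — ginkanude
  rule 3 (unconditioned shift): ginkanude → ginkanuze
  rule 4 (apocope): ginkanuze → ginkanuz
  rule 5 (vowel merger): ginkanuz → ginkenuz
  rule 6 (unconditioned shift): ginkenuz → yinkenuz
  ⇒ Haluren yinkenuz
Only 'yinkenuz' matches the regular Haluren development of *genkanude.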